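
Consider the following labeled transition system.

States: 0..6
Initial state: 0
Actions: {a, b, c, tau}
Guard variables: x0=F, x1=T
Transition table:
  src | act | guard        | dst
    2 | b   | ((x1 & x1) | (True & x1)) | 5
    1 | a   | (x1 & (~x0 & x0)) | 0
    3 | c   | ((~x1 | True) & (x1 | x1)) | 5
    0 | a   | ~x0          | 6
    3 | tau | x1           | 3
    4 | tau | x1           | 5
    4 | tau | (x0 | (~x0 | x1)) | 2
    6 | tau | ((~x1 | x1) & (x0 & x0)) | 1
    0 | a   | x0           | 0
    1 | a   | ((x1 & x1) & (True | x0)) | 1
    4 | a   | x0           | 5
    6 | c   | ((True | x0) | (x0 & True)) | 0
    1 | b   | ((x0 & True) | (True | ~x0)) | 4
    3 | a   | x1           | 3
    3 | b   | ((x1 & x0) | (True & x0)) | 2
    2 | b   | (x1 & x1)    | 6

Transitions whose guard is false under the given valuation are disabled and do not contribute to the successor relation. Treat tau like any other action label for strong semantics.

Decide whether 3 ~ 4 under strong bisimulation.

Answer: NOT BISIMILAR

Working:
Refine partition for ~:
  P[0] = {{0,1,2,3,4,5,6}}
  P[1] = {{0},{1},{2},{3},{4},{5},{6}}
stable after 2 split(s): 7 block(s)
[3]={3}  [4]={4}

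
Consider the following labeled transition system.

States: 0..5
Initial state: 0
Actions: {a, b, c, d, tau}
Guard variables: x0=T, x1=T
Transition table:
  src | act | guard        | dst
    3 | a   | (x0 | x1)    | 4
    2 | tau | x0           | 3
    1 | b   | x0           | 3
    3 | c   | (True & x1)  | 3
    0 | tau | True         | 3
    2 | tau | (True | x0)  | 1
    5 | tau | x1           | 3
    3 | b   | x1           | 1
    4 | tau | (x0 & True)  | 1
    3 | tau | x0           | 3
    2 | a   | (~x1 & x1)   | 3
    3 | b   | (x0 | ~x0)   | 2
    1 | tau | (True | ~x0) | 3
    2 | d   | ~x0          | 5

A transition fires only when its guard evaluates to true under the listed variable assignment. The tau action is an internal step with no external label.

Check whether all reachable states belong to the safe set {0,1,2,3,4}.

Inv-set: {0,1,2,3,4}
R = {0,1,2,3,4}
  0: ok
  1: ok
  2: ok
  3: ok
  4: ok

Answer: INVARIANT HOLDS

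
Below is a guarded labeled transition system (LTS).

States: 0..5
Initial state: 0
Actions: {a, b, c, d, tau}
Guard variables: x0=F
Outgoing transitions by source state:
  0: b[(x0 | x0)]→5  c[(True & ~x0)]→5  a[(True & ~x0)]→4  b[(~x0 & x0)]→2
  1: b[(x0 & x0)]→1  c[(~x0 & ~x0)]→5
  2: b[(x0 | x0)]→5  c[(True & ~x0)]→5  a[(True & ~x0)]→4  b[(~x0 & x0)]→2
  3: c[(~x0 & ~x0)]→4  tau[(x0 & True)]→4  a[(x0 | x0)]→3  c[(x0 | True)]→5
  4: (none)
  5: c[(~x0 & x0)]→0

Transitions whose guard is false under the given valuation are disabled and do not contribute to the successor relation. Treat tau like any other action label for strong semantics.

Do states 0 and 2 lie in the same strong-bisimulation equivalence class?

Answer: BISIMILAR

Analysis:
Bisimulation quotient by refinement:
  π0 = {{0,1,2,3,4,5}}
  π1 = {{0,2},{1,3},{4,5}}
3 equivalence class(es) (converged in 2)
[0]={0,2}  [2]={0,2}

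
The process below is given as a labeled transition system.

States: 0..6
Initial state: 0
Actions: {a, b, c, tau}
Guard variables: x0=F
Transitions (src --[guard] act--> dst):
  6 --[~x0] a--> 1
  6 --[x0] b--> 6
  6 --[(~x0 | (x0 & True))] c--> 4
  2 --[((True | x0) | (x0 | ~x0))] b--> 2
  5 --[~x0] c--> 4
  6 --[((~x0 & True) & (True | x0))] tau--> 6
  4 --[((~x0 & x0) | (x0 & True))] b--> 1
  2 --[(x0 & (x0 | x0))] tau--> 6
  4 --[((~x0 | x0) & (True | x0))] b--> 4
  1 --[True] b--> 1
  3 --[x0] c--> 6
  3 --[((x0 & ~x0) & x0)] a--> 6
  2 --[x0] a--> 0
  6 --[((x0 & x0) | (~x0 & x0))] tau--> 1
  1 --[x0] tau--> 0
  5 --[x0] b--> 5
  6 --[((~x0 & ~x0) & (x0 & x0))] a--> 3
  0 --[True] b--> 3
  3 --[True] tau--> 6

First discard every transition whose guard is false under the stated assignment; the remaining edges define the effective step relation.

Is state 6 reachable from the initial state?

After dropping false guards: 9 live edges.
L0 = {0}
L1 = {3}  now seen {0,3}
L2 = {6}  now seen {0,3,6}
L3 = {1,4}  now seen {0,1,3,4,6}
Reach set: {0,1,3,4,6}
Path to 6: b·tau

Answer: REACHABLE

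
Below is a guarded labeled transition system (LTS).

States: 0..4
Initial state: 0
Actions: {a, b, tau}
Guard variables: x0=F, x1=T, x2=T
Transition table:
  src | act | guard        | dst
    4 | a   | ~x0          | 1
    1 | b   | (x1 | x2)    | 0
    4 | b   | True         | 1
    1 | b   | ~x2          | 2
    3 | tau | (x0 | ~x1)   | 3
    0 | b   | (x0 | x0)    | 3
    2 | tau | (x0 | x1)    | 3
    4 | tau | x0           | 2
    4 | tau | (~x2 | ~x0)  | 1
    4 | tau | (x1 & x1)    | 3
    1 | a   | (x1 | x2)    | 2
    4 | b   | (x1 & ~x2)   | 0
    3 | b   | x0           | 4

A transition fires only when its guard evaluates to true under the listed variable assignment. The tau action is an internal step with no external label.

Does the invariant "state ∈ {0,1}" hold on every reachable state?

Answer: INVARIANT HOLDS

Analysis:
Allowed set {0,1}
Reach set: {0}
  0: safe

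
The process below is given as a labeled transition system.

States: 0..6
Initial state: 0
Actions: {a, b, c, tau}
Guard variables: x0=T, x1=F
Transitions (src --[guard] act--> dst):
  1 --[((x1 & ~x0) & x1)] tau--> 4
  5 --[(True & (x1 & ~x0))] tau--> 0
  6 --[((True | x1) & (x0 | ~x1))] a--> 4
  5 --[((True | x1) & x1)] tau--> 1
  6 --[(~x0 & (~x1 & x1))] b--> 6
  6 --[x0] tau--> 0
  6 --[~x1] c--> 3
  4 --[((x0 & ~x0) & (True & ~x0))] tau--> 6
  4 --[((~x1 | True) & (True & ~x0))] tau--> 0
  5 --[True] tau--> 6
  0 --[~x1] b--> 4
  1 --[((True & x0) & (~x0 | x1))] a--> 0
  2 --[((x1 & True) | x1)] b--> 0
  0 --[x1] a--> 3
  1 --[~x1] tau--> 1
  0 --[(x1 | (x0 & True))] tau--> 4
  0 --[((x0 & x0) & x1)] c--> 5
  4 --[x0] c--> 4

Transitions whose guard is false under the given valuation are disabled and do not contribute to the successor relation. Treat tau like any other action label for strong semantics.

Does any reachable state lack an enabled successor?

Reachable = {0,4}
  0: b→4  tau→4  [deg 2]
  4: c→4  [deg 1]

Answer: DEADLOCK-FREE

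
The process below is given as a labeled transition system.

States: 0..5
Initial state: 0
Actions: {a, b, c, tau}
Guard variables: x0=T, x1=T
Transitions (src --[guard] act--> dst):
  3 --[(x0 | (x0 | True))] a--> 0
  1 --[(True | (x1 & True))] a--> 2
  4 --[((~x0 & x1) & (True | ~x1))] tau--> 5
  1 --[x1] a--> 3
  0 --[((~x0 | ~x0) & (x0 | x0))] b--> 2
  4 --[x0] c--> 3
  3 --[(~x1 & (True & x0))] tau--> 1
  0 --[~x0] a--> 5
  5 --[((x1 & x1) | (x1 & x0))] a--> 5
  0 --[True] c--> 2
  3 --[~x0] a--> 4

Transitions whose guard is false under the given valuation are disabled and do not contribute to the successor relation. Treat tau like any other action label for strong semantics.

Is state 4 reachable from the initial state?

After dropping false guards: 6 live edges.
depth 0: {0}
depth 1: {2}  now seen {0,2}
Reachable = {0,2}

Answer: UNREACHABLE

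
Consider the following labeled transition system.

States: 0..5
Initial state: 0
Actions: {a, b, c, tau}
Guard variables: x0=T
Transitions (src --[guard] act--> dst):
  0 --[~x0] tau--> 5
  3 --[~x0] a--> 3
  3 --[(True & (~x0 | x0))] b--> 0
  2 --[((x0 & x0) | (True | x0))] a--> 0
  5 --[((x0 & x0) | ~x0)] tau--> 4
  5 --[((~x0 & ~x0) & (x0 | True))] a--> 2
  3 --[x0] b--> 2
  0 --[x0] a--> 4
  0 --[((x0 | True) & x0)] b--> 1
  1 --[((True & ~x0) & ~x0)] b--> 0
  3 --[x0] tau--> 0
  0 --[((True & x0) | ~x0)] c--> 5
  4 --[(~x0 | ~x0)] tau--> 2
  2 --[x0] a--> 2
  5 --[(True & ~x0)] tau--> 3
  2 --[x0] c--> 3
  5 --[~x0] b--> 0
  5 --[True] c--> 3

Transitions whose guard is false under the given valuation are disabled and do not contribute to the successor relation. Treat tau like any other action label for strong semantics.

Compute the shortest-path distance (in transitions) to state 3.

Answer: 2

Working:
Breadth-first toward 3:
  depth 0: {0}
  depth 1: {1,4,5}
  depth 2: {3}
depth(3)=2, e.g. c·c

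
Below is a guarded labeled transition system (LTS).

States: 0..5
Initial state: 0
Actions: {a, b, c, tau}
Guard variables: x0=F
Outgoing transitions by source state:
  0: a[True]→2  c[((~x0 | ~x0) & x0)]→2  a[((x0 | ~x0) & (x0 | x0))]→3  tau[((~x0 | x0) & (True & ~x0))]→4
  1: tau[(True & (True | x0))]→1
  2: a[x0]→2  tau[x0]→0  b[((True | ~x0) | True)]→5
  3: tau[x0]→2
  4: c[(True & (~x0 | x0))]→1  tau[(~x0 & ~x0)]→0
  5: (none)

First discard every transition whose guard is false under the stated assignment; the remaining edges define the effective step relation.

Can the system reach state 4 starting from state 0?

Guard filter leaves 6 enabled edge(s).
L0 = {0}
L1 = {2,4}  total {0,2,4}
L2 = {1,5}  total {0,1,2,4,5}
Reachable = {0,1,2,4,5}
Path to 4: tau

Answer: REACHABLE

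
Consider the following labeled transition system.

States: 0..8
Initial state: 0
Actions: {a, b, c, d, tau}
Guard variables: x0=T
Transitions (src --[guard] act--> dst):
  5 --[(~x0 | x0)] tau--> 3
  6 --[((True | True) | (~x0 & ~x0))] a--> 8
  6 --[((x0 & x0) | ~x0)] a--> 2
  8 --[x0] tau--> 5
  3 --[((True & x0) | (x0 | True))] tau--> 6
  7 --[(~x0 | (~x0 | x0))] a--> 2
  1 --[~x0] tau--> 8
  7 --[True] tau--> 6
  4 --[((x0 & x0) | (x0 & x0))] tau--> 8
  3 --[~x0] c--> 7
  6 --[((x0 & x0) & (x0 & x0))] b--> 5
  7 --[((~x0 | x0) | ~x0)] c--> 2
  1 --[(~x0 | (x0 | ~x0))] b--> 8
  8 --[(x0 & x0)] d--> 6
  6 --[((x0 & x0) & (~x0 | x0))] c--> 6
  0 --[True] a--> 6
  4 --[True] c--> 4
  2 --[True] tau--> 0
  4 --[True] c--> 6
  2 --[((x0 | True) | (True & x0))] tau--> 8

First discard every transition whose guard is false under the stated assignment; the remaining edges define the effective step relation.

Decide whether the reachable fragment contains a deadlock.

Answer: DEADLOCK-FREE

Analysis:
R = {0,2,3,5,6,8}
  0: a→6  [1 exit(s)]
  2: tau→0  tau→8  [2 exit(s)]
  3: tau→6  [1 exit(s)]
  5: tau→3  [1 exit(s)]
  6: a→2  a→8  b→5  c→6  [4 exit(s)]
  8: d→6  tau→5  [2 exit(s)]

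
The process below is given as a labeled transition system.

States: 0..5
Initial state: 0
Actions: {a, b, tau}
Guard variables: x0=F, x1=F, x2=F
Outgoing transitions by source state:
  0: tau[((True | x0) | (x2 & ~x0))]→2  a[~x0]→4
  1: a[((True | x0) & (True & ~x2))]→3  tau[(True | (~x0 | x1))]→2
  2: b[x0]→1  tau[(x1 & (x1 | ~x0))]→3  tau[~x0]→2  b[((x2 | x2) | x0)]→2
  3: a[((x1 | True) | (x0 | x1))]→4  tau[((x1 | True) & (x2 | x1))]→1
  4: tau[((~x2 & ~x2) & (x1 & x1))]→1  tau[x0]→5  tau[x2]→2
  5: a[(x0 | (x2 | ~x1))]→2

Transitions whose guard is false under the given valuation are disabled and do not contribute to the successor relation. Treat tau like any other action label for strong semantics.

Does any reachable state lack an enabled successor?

Reach set: {0,2,4}
  0: a→4  tau→2  [deg 2]
  2: tau→2  [deg 1]
  4: ∅  [no exit]
Path to 4: a

Answer: DEADLOCK at state 4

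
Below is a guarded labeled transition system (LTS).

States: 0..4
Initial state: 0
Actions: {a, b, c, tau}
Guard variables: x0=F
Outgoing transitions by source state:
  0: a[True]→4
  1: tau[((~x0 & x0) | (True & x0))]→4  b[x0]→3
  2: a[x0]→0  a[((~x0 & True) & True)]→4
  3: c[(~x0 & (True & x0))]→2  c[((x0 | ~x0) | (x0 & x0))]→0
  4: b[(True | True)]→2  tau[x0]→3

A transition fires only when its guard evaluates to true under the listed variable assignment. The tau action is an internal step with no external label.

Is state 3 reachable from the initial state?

Guard filter leaves 4 enabled edge(s).
depth 0: {0}
depth 1: {4}  cumulative {0,4}
depth 2: {2}  cumulative {0,2,4}
R = {0,2,4}

Answer: UNREACHABLE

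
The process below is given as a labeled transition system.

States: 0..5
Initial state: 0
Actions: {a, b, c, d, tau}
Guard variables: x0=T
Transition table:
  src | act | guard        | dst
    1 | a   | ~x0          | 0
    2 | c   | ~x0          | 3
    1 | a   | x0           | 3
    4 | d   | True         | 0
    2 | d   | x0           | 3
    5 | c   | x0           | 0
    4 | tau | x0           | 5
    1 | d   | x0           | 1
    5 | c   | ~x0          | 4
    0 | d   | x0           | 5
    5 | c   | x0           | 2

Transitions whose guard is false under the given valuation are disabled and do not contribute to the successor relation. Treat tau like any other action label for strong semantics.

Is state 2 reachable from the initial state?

Answer: REACHABLE

Analysis:
After dropping false guards: 8 live edges.
Layer 0: {0}
Layer 1: {5}  cumulative {0,5}
Layer 2: {2}  cumulative {0,2,5}
Layer 3: {3}  cumulative {0,2,3,5}
Reach set: {0,2,3,5}
trace reaching 2: d·c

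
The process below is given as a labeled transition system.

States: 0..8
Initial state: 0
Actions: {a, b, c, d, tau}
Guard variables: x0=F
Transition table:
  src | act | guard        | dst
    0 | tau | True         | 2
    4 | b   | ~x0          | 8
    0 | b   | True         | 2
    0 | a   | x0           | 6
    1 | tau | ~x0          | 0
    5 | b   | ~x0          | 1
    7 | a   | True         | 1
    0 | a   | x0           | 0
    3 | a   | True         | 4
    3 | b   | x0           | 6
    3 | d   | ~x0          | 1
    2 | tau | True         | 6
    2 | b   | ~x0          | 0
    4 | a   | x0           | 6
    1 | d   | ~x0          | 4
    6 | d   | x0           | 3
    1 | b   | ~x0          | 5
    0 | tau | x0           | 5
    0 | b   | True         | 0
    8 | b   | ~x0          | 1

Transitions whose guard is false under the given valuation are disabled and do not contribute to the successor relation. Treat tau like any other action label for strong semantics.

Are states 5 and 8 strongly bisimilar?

Bisimulation quotient by refinement:
  P[0] = {{0,1,2,3,4,5,6,7,8}}
  P[1] = {{0,2},{1},{3},{4,5,8},{6},{7}}
  P[2] = {{0},{1},{2},{3},{4},{5,8},{6},{7}}
Fixed point at round 3; 8 class(es).
class of 5: {5,8}; class of 8: {5,8}

Answer: BISIMILAR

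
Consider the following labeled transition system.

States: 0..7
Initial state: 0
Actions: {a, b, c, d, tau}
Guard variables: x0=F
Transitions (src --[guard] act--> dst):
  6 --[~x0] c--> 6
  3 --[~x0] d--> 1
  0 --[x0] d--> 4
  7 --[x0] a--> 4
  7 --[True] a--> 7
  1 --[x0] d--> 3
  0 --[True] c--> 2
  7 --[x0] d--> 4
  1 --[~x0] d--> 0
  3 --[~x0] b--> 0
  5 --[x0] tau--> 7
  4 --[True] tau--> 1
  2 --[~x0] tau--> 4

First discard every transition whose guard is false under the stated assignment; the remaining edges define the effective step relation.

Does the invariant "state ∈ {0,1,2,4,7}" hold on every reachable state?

Answer: INVARIANT HOLDS

Analysis:
Allowed set {0,1,2,4,7}
R = {0,1,2,4}
  0: ✓
  1: ✓
  2: ✓
  4: ✓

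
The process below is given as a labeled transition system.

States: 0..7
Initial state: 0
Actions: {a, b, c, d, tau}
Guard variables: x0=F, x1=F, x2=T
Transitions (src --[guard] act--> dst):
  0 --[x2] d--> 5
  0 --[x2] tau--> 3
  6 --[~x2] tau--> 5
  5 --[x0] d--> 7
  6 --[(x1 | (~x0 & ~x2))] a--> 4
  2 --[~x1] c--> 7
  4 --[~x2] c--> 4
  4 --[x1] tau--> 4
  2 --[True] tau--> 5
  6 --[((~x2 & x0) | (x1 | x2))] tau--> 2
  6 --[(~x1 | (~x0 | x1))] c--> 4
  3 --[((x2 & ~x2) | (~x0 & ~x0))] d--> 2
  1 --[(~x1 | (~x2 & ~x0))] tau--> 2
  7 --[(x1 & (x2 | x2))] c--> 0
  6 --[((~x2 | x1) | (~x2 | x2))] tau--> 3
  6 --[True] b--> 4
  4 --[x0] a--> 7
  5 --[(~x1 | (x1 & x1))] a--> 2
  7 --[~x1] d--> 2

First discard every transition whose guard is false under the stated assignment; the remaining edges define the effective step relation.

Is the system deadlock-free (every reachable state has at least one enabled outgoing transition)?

Answer: DEADLOCK-FREE

Trace:
Reachable = {0,2,3,5,7}
  0: d→5  tau→3  [2 out]
  2: c→7  tau→5  [2 out]
  3: d→2  [1 out]
  5: a→2  [1 out]
  7: d→2  [1 out]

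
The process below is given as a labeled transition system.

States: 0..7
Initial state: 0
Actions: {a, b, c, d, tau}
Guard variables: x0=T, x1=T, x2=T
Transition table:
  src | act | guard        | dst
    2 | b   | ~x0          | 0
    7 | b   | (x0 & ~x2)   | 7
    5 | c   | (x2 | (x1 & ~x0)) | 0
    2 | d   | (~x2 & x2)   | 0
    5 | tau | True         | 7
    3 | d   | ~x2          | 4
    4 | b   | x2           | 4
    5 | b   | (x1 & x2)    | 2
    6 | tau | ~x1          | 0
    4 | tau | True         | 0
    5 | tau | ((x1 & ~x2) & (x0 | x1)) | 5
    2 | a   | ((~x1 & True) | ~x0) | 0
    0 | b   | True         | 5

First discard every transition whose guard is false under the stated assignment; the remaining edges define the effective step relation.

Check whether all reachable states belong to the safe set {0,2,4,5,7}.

Safe = {0,2,4,5,7}
Reach set: {0,2,5,7}
  0: safe
  2: safe
  5: safe
  7: safe

Answer: INVARIANT HOLDS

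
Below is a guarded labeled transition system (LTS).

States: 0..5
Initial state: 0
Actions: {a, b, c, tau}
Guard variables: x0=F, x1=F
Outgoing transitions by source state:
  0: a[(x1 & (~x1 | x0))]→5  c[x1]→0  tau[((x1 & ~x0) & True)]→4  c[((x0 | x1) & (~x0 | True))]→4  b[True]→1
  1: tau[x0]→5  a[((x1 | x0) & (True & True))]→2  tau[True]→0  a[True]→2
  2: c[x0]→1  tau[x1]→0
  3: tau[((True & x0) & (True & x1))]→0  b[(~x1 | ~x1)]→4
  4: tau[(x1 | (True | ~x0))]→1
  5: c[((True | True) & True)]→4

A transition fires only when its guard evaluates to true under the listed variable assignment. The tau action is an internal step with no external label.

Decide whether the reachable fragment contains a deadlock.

Reach set: {0,1,2}
  0: b→1  [deg 1]
  1: a→2  tau→0  [deg 2]
  2: ∅  [deadlock]
witness 2: b·a

Answer: DEADLOCK at state 2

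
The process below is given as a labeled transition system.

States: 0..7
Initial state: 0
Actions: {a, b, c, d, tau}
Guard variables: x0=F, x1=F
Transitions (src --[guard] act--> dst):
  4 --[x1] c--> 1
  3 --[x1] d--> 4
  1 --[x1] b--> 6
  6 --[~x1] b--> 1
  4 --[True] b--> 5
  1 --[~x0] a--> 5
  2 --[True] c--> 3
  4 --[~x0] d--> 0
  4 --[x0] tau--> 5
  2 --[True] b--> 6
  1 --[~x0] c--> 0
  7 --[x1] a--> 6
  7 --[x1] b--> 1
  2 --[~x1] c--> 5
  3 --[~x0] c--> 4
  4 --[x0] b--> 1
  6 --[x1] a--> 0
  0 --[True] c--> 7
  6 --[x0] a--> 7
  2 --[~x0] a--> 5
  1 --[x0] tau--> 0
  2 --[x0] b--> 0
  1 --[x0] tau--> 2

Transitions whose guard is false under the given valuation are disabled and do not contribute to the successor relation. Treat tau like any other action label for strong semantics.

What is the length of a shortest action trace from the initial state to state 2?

Answer: UNREACHABLE

Trace:
Layered search for 2:
  L0 = {0}
  L1 = {7}
2 never appears.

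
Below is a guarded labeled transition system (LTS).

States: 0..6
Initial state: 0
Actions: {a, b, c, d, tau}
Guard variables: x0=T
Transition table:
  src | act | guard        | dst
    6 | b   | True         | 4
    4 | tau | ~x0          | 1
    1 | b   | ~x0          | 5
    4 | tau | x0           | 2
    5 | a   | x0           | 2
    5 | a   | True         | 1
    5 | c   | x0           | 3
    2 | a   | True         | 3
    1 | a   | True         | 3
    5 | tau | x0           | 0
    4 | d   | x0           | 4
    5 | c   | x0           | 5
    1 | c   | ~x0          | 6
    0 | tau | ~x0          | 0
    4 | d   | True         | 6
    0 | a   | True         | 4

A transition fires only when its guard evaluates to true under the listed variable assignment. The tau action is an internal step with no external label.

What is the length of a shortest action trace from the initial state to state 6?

Breadth-first toward 6:
  L0 = {0}
  L1 = {4}
  L2 = {2,6}
depth(6)=2, e.g. a·d

Answer: 2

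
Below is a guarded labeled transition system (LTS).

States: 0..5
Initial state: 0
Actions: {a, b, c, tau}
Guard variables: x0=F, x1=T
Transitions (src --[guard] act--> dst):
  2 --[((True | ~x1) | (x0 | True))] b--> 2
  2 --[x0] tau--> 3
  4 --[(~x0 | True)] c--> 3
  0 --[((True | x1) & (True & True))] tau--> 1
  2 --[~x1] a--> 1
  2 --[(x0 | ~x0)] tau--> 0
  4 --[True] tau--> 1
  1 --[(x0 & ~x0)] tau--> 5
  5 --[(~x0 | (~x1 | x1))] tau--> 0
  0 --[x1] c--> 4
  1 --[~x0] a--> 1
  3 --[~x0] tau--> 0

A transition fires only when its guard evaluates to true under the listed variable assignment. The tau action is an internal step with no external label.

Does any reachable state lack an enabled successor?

Reachable = {0,1,3,4}
  0: c→4  tau→1  [2 exit(s)]
  1: a→1  [1 exit(s)]
  3: tau→0  [1 exit(s)]
  4: c→3  tau→1  [2 exit(s)]

Answer: DEADLOCK-FREE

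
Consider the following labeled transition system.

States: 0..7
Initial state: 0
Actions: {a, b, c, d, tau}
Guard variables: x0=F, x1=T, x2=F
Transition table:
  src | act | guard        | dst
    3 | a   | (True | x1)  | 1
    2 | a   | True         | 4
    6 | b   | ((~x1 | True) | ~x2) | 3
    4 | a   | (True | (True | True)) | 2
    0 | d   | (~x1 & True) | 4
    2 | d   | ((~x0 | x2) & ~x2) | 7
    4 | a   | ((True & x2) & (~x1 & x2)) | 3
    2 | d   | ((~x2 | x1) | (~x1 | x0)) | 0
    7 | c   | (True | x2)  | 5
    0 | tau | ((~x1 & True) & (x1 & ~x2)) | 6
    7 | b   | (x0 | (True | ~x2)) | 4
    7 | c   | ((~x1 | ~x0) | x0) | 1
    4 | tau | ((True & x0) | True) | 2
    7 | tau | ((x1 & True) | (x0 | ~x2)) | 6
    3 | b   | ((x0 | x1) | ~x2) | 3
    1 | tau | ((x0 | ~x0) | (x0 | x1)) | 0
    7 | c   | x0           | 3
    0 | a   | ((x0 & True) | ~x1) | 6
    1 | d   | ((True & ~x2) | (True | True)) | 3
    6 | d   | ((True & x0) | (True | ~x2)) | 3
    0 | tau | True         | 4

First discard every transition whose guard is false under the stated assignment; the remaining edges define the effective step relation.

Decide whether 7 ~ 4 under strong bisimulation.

Compute ~ classes (split until stable):
  round 0: {{0,1,2,3,4,5,6,7}}
  round 1: {{0},{1},{2},{3},{4},{5},{6},{7}}
8 equivalence class(es) (converged in 2)
class of 7: {7}; class of 4: {4}

Answer: NOT BISIMILAR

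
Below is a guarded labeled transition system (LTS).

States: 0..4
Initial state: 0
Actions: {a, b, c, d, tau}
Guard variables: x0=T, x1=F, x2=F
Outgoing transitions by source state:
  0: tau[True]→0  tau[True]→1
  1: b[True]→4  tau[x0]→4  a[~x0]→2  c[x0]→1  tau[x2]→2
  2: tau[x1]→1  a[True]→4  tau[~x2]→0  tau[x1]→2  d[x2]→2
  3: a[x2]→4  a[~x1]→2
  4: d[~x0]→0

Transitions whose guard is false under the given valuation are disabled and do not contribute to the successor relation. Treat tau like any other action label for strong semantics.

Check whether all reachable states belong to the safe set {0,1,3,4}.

Answer: INVARIANT HOLDS

Trace:
Safe = {0,1,3,4}
R = {0,1,4}
  0: ok
  1: ok
  4: ok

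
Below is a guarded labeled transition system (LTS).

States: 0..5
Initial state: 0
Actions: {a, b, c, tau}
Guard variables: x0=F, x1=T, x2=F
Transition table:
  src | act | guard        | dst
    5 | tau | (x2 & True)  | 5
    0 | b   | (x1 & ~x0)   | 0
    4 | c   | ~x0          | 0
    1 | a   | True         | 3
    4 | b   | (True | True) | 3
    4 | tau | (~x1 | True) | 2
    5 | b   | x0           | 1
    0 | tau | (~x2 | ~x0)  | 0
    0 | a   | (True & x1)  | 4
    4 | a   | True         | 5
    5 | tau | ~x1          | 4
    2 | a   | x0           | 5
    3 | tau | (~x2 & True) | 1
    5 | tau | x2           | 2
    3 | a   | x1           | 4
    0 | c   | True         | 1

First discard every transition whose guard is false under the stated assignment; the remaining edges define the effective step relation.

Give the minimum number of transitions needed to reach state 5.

Breadth-first toward 5:
  L0 = {0}
  L1 = {1,4}
  L2 = {2,3,5}
first hit 5 at d=2 via a·a

Answer: 2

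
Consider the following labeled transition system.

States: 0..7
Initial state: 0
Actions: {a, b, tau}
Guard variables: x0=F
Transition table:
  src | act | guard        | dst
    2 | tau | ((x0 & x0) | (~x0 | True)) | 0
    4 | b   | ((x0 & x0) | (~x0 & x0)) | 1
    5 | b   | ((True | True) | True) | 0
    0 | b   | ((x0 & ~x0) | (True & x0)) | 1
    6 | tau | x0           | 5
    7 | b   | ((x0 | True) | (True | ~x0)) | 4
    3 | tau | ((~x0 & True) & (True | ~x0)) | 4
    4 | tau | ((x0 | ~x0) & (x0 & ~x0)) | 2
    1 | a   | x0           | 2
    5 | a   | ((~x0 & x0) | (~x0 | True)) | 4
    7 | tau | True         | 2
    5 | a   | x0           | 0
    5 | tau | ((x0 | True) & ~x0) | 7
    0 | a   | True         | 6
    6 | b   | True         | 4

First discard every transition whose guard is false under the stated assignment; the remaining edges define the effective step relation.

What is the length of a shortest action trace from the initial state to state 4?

Answer: 2

Analysis:
Breadth-first toward 4:
  Layer 0: {0}
  Layer 1: {6}
  Layer 2: {4}
4 enters at depth 2; path a·b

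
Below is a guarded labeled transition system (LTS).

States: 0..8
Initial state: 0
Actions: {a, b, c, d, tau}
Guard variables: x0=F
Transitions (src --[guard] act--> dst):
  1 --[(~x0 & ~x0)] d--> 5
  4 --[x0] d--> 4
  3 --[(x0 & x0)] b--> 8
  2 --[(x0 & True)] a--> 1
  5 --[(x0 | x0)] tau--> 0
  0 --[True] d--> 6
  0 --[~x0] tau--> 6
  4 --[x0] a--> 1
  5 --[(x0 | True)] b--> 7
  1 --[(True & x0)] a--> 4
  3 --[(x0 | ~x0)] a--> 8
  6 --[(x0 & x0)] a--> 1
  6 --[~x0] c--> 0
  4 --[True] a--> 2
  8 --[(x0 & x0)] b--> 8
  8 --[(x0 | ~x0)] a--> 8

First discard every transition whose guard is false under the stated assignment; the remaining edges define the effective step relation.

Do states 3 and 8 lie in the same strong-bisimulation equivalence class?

Answer: BISIMILAR

Trace:
Refine partition for ~:
  P[0] = {{0,1,2,3,4,5,6,7,8}}
  P[1] = {{0},{1},{2,7},{3,4,8},{5},{6}}
  P[2] = {{0},{1},{2,7},{3,8},{4},{5},{6}}
7 equivalence class(es) (converged in 3)
[3]={3,8}  [8]={3,8}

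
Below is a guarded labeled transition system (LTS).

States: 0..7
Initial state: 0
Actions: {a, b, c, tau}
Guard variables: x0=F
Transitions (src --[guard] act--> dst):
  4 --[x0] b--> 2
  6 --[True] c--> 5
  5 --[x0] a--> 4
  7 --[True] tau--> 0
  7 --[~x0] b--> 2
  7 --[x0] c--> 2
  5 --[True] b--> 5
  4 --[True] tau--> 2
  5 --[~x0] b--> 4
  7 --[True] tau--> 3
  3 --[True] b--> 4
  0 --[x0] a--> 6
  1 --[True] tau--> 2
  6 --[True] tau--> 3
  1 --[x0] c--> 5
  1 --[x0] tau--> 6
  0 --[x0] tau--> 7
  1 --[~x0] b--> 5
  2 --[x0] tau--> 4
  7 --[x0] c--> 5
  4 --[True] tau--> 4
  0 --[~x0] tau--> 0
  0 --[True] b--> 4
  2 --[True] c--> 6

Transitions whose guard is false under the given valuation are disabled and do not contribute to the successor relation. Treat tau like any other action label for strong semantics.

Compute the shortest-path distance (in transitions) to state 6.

Breadth-first toward 6:
  L0 = {0}
  L1 = {4}
  L2 = {2}
  L3 = {6}
first hit 6 at d=3 via b·tau·c

Answer: 3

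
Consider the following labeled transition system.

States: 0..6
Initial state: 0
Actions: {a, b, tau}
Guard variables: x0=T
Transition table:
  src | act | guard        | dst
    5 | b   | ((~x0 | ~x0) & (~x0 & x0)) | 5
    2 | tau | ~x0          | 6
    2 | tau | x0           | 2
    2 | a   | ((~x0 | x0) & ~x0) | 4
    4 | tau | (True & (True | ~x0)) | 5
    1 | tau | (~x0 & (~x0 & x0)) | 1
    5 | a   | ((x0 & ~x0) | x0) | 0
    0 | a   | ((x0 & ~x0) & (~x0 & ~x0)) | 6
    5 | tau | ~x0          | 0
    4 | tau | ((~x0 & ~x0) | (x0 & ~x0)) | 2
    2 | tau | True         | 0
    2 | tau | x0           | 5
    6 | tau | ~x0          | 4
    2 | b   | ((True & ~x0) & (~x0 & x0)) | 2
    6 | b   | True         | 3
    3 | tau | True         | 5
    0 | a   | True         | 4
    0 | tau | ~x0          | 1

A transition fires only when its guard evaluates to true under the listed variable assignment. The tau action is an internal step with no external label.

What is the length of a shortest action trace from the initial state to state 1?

Answer: UNREACHABLE

Analysis:
Breadth-first toward 1:
  depth 0: {0}
  depth 1: {4}
  depth 2: {5}
1 never appears.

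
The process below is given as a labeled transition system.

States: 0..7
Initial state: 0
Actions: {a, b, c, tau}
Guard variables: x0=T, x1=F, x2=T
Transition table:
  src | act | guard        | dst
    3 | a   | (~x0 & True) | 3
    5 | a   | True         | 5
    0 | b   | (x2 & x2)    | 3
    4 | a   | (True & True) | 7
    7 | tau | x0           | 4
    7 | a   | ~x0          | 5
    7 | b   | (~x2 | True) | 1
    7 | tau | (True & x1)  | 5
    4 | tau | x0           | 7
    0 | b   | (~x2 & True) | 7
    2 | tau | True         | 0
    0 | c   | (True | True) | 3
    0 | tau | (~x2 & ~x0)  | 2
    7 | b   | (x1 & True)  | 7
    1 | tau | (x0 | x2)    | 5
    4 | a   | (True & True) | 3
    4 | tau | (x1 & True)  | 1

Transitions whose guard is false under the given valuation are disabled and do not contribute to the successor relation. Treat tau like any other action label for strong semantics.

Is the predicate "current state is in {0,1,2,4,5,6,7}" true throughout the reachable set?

Answer: INVARIANT VIOLATED at state 3

Analysis:
Allowed set {0,1,2,4,5,6,7}
Reach set: {0,3}
  0: ✓
  3: ✗ unsafe
witness against invariant: b → 3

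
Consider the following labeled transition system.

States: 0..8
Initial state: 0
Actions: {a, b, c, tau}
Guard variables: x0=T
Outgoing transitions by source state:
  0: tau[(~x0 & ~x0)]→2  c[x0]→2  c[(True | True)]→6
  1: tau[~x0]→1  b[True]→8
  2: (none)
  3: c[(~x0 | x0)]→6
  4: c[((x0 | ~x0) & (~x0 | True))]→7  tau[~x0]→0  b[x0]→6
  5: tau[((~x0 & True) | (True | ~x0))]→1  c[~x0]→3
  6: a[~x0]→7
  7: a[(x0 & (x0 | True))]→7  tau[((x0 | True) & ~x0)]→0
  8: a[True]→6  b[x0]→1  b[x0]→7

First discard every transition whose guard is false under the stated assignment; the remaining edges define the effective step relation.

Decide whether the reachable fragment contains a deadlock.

Reachable = {0,2,6}
  0: c→2  c→6  [2 exit(s)]
  2: ∅  [STUCK]
  6: ∅  [STUCK]
Path to 2: c

Answer: DEADLOCK at state 2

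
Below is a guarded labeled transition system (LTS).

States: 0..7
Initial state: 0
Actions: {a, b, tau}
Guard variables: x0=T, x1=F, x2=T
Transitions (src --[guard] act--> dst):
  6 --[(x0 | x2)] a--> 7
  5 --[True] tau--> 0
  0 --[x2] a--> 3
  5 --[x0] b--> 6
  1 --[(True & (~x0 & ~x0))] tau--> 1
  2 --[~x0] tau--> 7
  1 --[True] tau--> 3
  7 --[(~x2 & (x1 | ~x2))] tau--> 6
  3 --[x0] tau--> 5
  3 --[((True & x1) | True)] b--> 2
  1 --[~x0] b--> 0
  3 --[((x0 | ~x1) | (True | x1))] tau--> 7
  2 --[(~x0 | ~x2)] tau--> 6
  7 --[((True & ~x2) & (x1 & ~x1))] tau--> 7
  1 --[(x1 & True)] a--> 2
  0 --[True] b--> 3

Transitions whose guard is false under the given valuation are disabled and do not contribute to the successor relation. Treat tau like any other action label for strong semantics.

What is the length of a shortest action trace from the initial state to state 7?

Breadth-first toward 7:
  depth 0: {0}
  depth 1: {3}
  depth 2: {2,5,7}
7 enters at depth 2; path a·tau

Answer: 2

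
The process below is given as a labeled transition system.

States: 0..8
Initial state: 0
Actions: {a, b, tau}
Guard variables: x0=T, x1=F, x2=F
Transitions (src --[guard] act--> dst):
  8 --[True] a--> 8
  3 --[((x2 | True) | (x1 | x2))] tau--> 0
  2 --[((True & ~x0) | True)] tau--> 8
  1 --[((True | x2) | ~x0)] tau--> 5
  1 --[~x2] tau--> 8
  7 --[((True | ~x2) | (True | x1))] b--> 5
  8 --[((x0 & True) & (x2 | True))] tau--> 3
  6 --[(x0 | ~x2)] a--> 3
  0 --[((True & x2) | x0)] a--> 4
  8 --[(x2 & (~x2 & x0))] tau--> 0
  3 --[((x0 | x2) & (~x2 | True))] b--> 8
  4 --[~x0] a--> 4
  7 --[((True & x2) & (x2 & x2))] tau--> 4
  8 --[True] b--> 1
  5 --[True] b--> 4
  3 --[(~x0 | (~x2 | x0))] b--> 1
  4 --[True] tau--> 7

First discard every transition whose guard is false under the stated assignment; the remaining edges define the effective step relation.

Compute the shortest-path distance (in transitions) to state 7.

BFS to 7:
  depth 0: {0}
  depth 1: {4}
  depth 2: {7}
depth(7)=2, e.g. a·tau

Answer: 2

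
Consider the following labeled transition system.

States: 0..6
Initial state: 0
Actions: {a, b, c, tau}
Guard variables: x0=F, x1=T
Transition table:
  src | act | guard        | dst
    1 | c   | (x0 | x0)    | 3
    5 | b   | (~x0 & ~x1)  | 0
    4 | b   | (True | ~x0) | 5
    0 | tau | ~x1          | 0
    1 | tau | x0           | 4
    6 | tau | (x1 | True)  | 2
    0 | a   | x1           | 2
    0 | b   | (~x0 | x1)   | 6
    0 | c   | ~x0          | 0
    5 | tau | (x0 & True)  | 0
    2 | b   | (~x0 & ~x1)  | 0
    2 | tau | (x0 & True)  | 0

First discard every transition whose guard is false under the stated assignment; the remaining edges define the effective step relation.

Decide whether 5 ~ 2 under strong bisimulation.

Bisimulation quotient by refinement:
  π0 = {{0,1,2,3,4,5,6}}
  π1 = {{0},{1,2,3,5},{4},{6}}
Fixed point at round 2; 4 class(es).
5∈{1,2,3,5}, 2∈{1,2,3,5}

Answer: BISIMILAR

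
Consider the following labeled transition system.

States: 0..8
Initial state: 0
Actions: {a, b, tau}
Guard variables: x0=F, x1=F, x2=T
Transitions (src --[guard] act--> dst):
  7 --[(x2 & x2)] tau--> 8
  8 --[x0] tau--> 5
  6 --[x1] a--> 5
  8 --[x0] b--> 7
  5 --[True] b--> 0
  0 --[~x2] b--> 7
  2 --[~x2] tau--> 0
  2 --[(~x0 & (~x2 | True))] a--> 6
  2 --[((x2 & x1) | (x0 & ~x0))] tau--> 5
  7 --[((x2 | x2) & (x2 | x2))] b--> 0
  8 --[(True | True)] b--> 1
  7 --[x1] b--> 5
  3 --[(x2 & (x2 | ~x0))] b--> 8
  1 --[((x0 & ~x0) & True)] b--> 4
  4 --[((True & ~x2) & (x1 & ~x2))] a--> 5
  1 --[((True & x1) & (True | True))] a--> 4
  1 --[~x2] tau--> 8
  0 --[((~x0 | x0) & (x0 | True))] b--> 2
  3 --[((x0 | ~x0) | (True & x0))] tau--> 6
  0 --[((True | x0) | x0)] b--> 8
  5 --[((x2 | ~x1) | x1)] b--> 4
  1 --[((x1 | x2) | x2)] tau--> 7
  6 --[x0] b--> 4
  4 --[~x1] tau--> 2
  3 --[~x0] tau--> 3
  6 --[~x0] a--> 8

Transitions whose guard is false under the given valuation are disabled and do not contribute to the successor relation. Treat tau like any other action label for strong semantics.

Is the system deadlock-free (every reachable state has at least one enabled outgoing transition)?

Answer: DEADLOCK-FREE

Analysis:
Reachable = {0,1,2,6,7,8}
  0: b→2  b→8  [2 out]
  1: tau→7  [1 out]
  2: a→6  [1 out]
  6: a→8  [1 out]
  7: b→0  tau→8  [2 out]
  8: b→1  [1 out]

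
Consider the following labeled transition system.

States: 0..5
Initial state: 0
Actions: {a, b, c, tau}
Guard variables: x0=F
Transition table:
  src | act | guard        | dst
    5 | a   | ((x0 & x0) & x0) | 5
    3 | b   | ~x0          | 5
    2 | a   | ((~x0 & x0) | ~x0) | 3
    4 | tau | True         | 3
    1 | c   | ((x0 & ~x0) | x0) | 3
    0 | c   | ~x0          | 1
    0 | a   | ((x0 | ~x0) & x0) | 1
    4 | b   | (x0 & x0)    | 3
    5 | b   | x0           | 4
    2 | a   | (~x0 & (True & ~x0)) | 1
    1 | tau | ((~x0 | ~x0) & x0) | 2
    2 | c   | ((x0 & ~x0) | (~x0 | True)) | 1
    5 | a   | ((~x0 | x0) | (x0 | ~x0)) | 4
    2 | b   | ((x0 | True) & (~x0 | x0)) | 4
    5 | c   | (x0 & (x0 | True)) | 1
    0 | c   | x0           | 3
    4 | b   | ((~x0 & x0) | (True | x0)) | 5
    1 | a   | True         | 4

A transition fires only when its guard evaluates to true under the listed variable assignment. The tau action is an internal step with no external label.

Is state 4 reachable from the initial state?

Answer: REACHABLE

Working:
10 transition(s) survive guard evaluation.
Layer 0: {0}
Layer 1: {1}  total {0,1}
Layer 2: {4}  total {0,1,4}
Layer 3: {3,5}  total {0,1,3,4,5}
Reach set: {0,1,3,4,5}
trace reaching 4: c·a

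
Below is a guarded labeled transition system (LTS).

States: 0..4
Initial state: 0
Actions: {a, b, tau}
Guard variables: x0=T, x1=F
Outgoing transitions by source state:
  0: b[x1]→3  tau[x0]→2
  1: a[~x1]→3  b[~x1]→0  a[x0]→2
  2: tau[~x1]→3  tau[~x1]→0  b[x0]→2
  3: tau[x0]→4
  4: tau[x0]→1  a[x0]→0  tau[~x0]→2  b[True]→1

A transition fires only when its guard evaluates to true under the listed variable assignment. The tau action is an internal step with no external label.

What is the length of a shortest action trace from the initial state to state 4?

BFS to 4:
  L0 = {0}
  L1 = {2}
  L2 = {3}
  L3 = {4}
depth(4)=3, e.g. tau·tau·tau

Answer: 3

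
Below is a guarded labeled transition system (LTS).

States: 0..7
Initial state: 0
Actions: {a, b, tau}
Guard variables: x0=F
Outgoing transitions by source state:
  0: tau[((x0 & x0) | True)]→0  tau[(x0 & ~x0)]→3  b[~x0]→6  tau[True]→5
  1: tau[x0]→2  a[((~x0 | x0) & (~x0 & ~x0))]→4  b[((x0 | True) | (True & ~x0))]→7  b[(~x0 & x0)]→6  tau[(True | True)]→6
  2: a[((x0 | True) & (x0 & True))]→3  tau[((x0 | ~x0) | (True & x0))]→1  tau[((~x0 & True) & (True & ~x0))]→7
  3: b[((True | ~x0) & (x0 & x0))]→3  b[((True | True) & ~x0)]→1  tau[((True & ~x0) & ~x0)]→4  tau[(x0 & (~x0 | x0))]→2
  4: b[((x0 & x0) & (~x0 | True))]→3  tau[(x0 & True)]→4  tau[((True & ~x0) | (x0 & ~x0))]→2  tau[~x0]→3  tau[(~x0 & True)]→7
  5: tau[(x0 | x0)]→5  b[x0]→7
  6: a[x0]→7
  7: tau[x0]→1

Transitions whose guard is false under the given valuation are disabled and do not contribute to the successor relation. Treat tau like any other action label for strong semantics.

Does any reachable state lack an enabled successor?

Answer: DEADLOCK at state 5

Analysis:
Reachable = {0,5,6}
  0: b→6  tau→0  tau→5  [3 out]
  5: ∅  [deadlock]
  6: ∅  [deadlock]
Path to 5: tau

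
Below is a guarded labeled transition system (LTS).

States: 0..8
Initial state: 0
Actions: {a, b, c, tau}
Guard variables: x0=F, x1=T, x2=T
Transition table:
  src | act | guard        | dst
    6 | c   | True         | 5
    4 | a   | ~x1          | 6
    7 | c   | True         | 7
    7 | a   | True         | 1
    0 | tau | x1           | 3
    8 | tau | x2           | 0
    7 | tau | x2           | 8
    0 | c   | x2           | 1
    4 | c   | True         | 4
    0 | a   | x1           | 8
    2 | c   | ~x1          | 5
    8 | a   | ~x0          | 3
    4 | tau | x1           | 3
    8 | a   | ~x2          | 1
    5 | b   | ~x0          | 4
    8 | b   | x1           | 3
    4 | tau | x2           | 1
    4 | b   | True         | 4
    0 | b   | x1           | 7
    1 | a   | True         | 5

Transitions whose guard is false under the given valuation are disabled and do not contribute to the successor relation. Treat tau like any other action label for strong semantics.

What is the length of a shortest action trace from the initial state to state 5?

BFS to 5:
  Layer 0: {0}
  Layer 1: {1,3,7,8}
  Layer 2: {5}
depth(5)=2, e.g. c·a

Answer: 2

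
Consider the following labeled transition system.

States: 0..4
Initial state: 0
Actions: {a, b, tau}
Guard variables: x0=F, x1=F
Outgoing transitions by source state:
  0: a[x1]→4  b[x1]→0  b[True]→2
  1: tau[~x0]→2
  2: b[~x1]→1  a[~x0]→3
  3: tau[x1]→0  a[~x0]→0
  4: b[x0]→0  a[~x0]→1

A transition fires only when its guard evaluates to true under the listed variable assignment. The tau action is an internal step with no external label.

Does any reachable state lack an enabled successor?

Answer: DEADLOCK-FREE

Trace:
Reach set: {0,1,2,3}
  0: b→2  [1 out]
  1: tau→2  [1 out]
  2: a→3  b→1  [2 out]
  3: a→0  [1 out]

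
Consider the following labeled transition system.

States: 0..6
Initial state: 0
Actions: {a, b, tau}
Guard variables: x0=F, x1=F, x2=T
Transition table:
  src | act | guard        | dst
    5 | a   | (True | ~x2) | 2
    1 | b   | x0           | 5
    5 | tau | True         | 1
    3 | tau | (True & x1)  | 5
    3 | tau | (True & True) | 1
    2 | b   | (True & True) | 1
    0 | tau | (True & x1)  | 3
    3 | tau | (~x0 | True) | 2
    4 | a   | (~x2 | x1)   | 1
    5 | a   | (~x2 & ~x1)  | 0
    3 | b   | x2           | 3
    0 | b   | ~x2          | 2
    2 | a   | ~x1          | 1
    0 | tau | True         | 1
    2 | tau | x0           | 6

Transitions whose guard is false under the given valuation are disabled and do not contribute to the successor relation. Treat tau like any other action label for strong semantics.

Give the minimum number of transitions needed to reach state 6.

Breadth-first toward 6:
  L0 = {0}
  L1 = {1}
6 never appears.

Answer: UNREACHABLE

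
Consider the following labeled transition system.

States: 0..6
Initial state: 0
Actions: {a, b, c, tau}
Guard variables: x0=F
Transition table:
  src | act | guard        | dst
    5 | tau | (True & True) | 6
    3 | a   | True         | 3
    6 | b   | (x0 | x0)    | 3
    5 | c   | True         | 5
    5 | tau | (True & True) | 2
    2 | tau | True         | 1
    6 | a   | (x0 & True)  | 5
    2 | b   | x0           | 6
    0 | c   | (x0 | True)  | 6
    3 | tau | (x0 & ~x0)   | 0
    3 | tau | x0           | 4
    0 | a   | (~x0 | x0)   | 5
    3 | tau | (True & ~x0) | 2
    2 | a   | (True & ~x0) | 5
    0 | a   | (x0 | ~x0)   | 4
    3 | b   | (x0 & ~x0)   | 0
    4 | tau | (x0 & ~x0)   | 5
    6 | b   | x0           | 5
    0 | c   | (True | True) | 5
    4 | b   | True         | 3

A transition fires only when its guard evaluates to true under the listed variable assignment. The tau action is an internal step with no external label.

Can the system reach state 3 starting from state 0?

Answer: REACHABLE

Working:
After dropping false guards: 12 live edges.
Layer 0: {0}
Layer 1: {4,5,6}  now seen {0,4,5,6}
Layer 2: {2,3}  now seen {0,2,3,4,5,6}
Layer 3: {1}  now seen {0,1,2,3,4,5,6}
Reachable = {0,1,2,3,4,5,6}
trace reaching 3: a·b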